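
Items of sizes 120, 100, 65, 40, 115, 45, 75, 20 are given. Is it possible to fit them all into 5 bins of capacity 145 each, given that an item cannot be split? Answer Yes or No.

Yes

A valid assignment using 5 bins:
  bin 1: 120 + 20 = 140
  bin 2: 115 = 115
  bin 3: 100 + 45 = 145
  bin 4: 75 + 65 = 140
  bin 5: 40 = 40
Every load is within 145, so 5 bins suffice.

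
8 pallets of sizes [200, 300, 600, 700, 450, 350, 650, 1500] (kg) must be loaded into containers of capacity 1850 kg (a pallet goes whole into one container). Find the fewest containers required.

3

Total = 1500 + 700 + 650 + 600 + 450 + 350 + 300 + 200 = 4750 kg.
Lower bound: ⌈4750/1850⌉ = 3 containers.
A packing using 3 containers:
  container 1: 1500 + 350 = 1850
  container 2: 700 + 650 + 450 = 1800
  container 3: 600 + 300 + 200 = 1100
This matches the lower bound, so 3 is optimal.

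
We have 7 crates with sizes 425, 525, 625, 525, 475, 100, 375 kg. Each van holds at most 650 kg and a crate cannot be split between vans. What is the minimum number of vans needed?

Total = 625 + 525 + 525 + 475 + 425 + 375 + 100 = 3050 kg.
Lower bound: ⌈3050/650⌉ = 5 vans.
Also, 6 crates each exceed 325 kg, and no two of those can share a van, so at least 6 vans are needed.
A packing using 6 vans:
  van 1: 625 = 625
  van 2: 525 + 100 = 625
  van 3: 525 = 525
  van 4: 475 = 475
  van 5: 425 = 425
  van 6: 375 = 375
This matches the lower bound, so 6 is optimal.

6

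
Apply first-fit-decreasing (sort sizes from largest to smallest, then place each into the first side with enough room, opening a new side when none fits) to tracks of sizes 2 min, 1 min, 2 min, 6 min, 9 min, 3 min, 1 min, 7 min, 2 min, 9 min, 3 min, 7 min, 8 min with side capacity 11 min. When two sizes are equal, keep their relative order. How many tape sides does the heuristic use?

Sorted descending: 9, 9, 8, 7, 7, 6, 3, 3, 2, 2, 2, 1, 1.
  9 → side 1 (new)  [load 9/11]
  9 → side 2 (new)  [load 9/11]
  8 → side 3 (new)  [load 8/11]
  7 → side 4 (new)  [load 7/11]
  7 → side 5 (new)  [load 7/11]
  6 → side 6 (new)  [load 6/11]
  3 → side 3  [load 11/11]
  3 → side 4  [load 10/11]
  2 → side 1  [load 11/11]
  2 → side 2  [load 11/11]
  2 → side 5  [load 9/11]
  1 → side 4  [load 11/11]
  1 → side 5  [load 10/11]
6 tape sides opened.

6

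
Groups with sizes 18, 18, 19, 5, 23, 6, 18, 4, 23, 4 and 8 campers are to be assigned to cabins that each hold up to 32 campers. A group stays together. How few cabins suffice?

Total = 23 + 23 + 19 + 18 + 18 + 18 + 8 + 6 + 5 + 4 + 4 = 146 campers.
Lower bound: ⌈146/32⌉ = 5 cabins.
Also, 6 groups each exceed 16 campers, and no two of those can share a cabin, so at least 6 cabins are needed.
A packing using 6 cabins:
  cabin 1: 23 + 8 = 31
  cabin 2: 23 + 6 = 29
  cabin 3: 19 + 5 + 4 + 4 = 32
  cabin 4: 18 = 18
  cabin 5: 18 = 18
  cabin 6: 18 = 18
This matches the lower bound, so 6 is optimal.

6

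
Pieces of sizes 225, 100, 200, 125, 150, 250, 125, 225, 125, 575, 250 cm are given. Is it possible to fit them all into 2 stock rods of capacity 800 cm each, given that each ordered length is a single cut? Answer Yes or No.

Total = 2350 cm; ⌈2350/800⌉ = 3.
At least 3 stock rods are required, but only 2 are allowed.

No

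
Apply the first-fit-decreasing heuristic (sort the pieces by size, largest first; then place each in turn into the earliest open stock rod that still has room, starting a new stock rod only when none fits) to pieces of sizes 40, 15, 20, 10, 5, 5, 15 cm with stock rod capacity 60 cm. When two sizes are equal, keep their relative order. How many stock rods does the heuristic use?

2

Sorted descending: 40, 20, 15, 15, 10, 5, 5.
  40 → stock rod 1 (new)  [load 40/60]
  20 → stock rod 1  [load 60/60]
  15 → stock rod 2 (new)  [load 15/60]
  15 → stock rod 2  [load 30/60]
  10 → stock rod 2  [load 40/60]
  5 → stock rod 2  [load 45/60]
  5 → stock rod 2  [load 50/60]
2 stock rods opened.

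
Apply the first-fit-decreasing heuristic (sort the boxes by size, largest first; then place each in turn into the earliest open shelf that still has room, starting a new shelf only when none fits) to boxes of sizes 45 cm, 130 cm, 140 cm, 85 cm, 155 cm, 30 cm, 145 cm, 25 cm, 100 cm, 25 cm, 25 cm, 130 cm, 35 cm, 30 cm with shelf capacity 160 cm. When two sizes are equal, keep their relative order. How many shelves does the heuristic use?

Sorted descending: 155, 145, 140, 130, 130, 100, 85, 45, 35, 30, 30, 25, 25, 25.
  155 → shelf 1 (new)  [load 155/160]
  145 → shelf 2 (new)  [load 145/160]
  140 → shelf 3 (new)  [load 140/160]
  130 → shelf 4 (new)  [load 130/160]
  130 → shelf 5 (new)  [load 130/160]
  100 → shelf 6 (new)  [load 100/160]
  85 → shelf 7 (new)  [load 85/160]
  45 → shelf 6  [load 145/160]
  35 → shelf 7  [load 120/160]
  30 → shelf 4  [load 160/160]
  30 → shelf 5  [load 160/160]
  25 → shelf 7  [load 145/160]
  25 → shelf 8 (new)  [load 25/160]
  25 → shelf 8  [load 50/160]
8 shelves opened.

8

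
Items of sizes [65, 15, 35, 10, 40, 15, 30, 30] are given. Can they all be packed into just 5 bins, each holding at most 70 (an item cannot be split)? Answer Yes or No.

A valid assignment using 4 bins:
  bin 1: 65 = 65
  bin 2: 40 + 30 = 70
  bin 3: 35 + 30 = 65
  bin 4: 15 + 15 + 10 = 40
That uses only 4 ≤ 5, so 5 bins are enough.

Yes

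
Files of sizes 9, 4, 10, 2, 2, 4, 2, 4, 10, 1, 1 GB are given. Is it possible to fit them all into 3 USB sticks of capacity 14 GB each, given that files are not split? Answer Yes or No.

No

Total = 49 GB; ⌈49/14⌉ = 4.
At least 4 USB sticks are required, but only 3 are allowed.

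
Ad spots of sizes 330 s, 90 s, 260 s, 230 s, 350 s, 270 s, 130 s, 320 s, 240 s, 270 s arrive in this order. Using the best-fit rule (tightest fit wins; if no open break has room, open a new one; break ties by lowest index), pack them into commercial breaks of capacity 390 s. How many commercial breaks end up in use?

  330 → break 1 (new)  [load 330/390]
  90 → break 2 (new)  [load 90/390]
  260 → break 2  [load 350/390]
  230 → break 3 (new)  [load 230/390]
  350 → break 4 (new)  [load 350/390]
  270 → break 5 (new)  [load 270/390]
  130 → break 3  [load 360/390]
  320 → break 6 (new)  [load 320/390]
  240 → break 7 (new)  [load 240/390]
  270 → break 8 (new)  [load 270/390]
8 commercial breaks opened.

8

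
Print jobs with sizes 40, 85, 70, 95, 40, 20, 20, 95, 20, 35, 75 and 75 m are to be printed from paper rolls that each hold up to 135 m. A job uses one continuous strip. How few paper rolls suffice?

6

Total = 95 + 95 + 85 + 75 + 75 + 70 + 40 + 40 + 35 + 20 + 20 + 20 = 670 m.
Lower bound: ⌈670/135⌉ = 5 paper rolls.
Also, 6 print jobs each exceed 135/2 m, and no two of those can share a roll, so at least 6 paper rolls are needed.
A packing using 6 paper rolls:
  roll 1: 95 + 40 = 135
  roll 2: 95 + 40 = 135
  roll 3: 85 + 35 = 120
  roll 4: 75 + 20 + 20 + 20 = 135
  roll 5: 75 = 75
  roll 6: 70 = 70
This matches the lower bound, so 6 is optimal.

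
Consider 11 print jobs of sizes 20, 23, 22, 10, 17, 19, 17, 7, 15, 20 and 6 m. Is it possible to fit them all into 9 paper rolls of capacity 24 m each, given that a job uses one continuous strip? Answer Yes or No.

A valid assignment using 9 paper rolls:
  roll 1: 23 = 23
  roll 2: 22 = 22
  roll 3: 20 = 20
  roll 4: 20 = 20
  roll 5: 19 = 19
  roll 6: 17 + 7 = 24
  roll 7: 17 + 6 = 23
  roll 8: 15 = 15
  roll 9: 10 = 10
Every load is within 24 m, so 9 paper rolls suffice.

Yes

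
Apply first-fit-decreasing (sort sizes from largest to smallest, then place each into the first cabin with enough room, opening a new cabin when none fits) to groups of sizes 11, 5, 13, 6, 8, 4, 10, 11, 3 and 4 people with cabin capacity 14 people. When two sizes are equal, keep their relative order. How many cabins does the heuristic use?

6

Sorted descending: 13, 11, 11, 10, 8, 6, 5, 4, 4, 3.
  13 → cabin 1 (new)  [load 13/14]
  11 → cabin 2 (new)  [load 11/14]
  11 → cabin 3 (new)  [load 11/14]
  10 → cabin 4 (new)  [load 10/14]
  8 → cabin 5 (new)  [load 8/14]
  6 → cabin 5  [load 14/14]
  5 → cabin 6 (new)  [load 5/14]
  4 → cabin 4  [load 14/14]
  4 → cabin 6  [load 9/14]
  3 → cabin 2  [load 14/14]
6 cabins opened.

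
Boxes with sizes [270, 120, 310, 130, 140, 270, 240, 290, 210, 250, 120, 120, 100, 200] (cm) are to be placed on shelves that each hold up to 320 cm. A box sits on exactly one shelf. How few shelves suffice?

10

Total = 310 + 290 + 270 + 270 + 250 + 240 + 210 + 200 + 140 + 130 + 120 + 120 + 120 + 100 = 2770 cm.
Lower bound: ⌈2770/320⌉ = 9 shelves.
A packing using 10 shelves:
  shelf 1: 310 = 310
  shelf 2: 290 = 290
  shelf 3: 270 = 270
  shelf 4: 270 = 270
  shelf 5: 250 = 250
  shelf 6: 240 = 240
  shelf 7: 210 + 100 = 310
  shelf 8: 200 + 120 = 320
  shelf 9: 140 + 130 = 270
  shelf 10: 120 + 120 = 240
No arrangement into 9 shelves stays within capacity, so 10 is optimal.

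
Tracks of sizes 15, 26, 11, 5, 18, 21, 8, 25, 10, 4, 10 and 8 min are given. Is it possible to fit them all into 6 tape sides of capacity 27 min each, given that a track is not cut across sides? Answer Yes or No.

No

Total = 161 min; ⌈161/27⌉ = 6.
The bound of 6 does not rule out 6, but exhaustive search shows no assignment into 6 tape sides of capacity 27 min exists — the minimum is 7.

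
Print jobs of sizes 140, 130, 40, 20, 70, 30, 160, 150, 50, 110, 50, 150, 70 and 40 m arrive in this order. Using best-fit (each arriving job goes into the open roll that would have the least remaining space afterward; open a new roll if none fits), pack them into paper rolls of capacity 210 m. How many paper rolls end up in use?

7

  140 → roll 1 (new)  [load 140/210]
  130 → roll 2 (new)  [load 130/210]
  40 → roll 1  [load 180/210]
  20 → roll 1  [load 200/210]
  70 → roll 2  [load 200/210]
  30 → roll 3 (new)  [load 30/210]
  160 → roll 3  [load 190/210]
  150 → roll 4 (new)  [load 150/210]
  50 → roll 4  [load 200/210]
  110 → roll 5 (new)  [load 110/210]
  50 → roll 5  [load 160/210]
  150 → roll 6 (new)  [load 150/210]
  70 → roll 7 (new)  [load 70/210]
  40 → roll 5  [load 200/210]
7 paper rolls opened.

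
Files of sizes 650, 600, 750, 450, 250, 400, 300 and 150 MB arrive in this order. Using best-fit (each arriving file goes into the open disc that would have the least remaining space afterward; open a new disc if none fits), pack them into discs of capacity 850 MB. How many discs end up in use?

5

  650 → disc 1 (new)  [load 650/850]
  600 → disc 2 (new)  [load 600/850]
  750 → disc 3 (new)  [load 750/850]
  450 → disc 4 (new)  [load 450/850]
  250 → disc 2  [load 850/850]
  400 → disc 4  [load 850/850]
  300 → disc 5 (new)  [load 300/850]
  150 → disc 1  [load 800/850]
5 discs opened.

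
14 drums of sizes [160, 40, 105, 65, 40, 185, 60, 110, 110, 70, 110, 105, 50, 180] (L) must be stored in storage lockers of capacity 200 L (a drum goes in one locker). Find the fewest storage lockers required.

Total = 185 + 180 + 160 + 110 + 110 + 110 + 105 + 105 + 70 + 65 + 60 + 50 + 40 + 40 = 1390 L.
Lower bound: ⌈1390/200⌉ = 7 storage lockers.
Also, 8 drums each exceed 100 L, and no two of those can share a locker, so at least 8 storage lockers are needed.
A packing using 8 storage lockers:
  locker 1: 185 = 185
  locker 2: 180 = 180
  locker 3: 160 + 40 = 200
  locker 4: 110 + 70 = 180
  locker 5: 110 + 65 = 175
  locker 6: 110 + 60 = 170
  locker 7: 105 + 50 + 40 = 195
  locker 8: 105 = 105
This matches the lower bound, so 8 is optimal.

8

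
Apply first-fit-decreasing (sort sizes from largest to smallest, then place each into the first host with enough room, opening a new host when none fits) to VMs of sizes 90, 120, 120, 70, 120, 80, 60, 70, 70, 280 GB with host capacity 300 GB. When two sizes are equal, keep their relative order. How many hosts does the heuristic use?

Sorted descending: 280, 120, 120, 120, 90, 80, 70, 70, 70, 60.
  280 → host 1 (new)  [load 280/300]
  120 → host 2 (new)  [load 120/300]
  120 → host 2  [load 240/300]
  120 → host 3 (new)  [load 120/300]
  90 → host 3  [load 210/300]
  80 → host 3  [load 290/300]
  70 → host 4 (new)  [load 70/300]
  70 → host 4  [load 140/300]
  70 → host 4  [load 210/300]
  60 → host 2  [load 300/300]
4 hosts opened.

4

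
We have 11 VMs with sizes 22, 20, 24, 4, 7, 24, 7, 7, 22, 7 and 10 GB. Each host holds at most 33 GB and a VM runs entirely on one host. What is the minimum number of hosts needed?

5

Total = 24 + 24 + 22 + 22 + 20 + 10 + 7 + 7 + 7 + 7 + 4 = 154 GB.
Lower bound: ⌈154/33⌉ = 5 hosts.
A packing using 5 hosts:
  host 1: 24 + 7 = 31
  host 2: 24 + 7 = 31
  host 3: 22 + 10 = 32
  host 4: 22 + 7 + 4 = 33
  host 5: 20 + 7 = 27
This matches the lower bound, so 5 is optimal.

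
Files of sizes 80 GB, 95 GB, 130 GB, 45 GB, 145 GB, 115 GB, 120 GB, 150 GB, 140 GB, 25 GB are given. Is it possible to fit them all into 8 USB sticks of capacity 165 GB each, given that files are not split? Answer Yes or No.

Yes

A valid assignment using 8 USB sticks:
  USB stick 1: 150 = 150
  USB stick 2: 145 = 145
  USB stick 3: 140 + 25 = 165
  USB stick 4: 130 = 130
  USB stick 5: 120 + 45 = 165
  USB stick 6: 115 = 115
  USB stick 7: 95 = 95
  USB stick 8: 80 = 80
Every load is within 165 GB, so 8 USB sticks suffice.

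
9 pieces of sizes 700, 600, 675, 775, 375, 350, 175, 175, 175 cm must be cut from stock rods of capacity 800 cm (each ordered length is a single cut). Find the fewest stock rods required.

Total = 775 + 700 + 675 + 600 + 375 + 350 + 175 + 175 + 175 = 4000 cm.
Lower bound: ⌈4000/800⌉ = 5 stock rods.
A packing using 6 stock rods:
  stock rod 1: 775 = 775
  stock rod 2: 700 = 700
  stock rod 3: 675 = 675
  stock rod 4: 600 + 175 = 775
  stock rod 5: 375 + 350 = 725
  stock rod 6: 175 + 175 = 350
No arrangement into 5 stock rods stays within capacity, so 6 is optimal.

6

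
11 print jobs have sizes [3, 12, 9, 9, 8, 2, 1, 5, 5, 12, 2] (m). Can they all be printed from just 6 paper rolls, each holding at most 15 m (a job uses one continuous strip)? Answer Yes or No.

A valid assignment using 5 paper rolls:
  roll 1: 12 + 3 = 15
  roll 2: 12 + 2 + 1 = 15
  roll 3: 9 + 5 = 14
  roll 4: 9 + 5 = 14
  roll 5: 8 + 2 = 10
That uses only 5 ≤ 6, so 6 paper rolls are enough.

Yes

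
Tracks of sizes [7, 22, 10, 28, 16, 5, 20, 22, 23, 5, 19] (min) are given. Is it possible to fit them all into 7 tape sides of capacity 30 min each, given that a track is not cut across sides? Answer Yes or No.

A valid assignment using 7 tape sides:
  side 1: 28 = 28
  side 2: 23 + 7 = 30
  side 3: 22 + 5 = 27
  side 4: 22 + 5 = 27
  side 5: 20 + 10 = 30
  side 6: 19 = 19
  side 7: 16 = 16
Every load is within 30 min, so 7 tape sides suffice.

Yes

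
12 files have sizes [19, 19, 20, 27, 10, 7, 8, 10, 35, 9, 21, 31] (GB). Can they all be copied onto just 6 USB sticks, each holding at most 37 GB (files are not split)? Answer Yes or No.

Total = 216 GB; ⌈216/37⌉ = 6.
7 files each exceed half the capacity and cannot share a USB stick, forcing at least 7 USB sticks.
At least 7 USB sticks are required, but only 6 are allowed.

No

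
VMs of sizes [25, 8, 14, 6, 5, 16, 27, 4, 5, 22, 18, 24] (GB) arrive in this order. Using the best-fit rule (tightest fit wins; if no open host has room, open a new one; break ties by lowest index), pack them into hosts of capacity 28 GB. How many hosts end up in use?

7

  25 → host 1 (new)  [load 25/28]
  8 → host 2 (new)  [load 8/28]
  14 → host 2  [load 22/28]
  6 → host 2  [load 28/28]
  5 → host 3 (new)  [load 5/28]
  16 → host 3  [load 21/28]
  27 → host 4 (new)  [load 27/28]
  4 → host 3  [load 25/28]
  5 → host 5 (new)  [load 5/28]
  22 → host 5  [load 27/28]
  18 → host 6 (new)  [load 18/28]
  24 → host 7 (new)  [load 24/28]
7 hosts opened.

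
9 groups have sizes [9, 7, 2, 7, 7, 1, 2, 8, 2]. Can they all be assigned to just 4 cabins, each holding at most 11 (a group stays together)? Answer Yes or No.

No

Total = 45; ⌈45/11⌉ = 5.
At least 5 cabins are required, but only 4 are allowed.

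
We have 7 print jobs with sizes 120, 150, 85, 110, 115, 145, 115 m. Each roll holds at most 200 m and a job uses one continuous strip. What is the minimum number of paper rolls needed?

6

Total = 150 + 145 + 120 + 115 + 115 + 110 + 85 = 840 m.
Lower bound: ⌈840/200⌉ = 5 paper rolls.
Also, 6 print jobs each exceed 100 m, and no two of those can share a roll, so at least 6 paper rolls are needed.
A packing using 6 paper rolls:
  roll 1: 150 = 150
  roll 2: 145 = 145
  roll 3: 120 = 120
  roll 4: 115 + 85 = 200
  roll 5: 115 = 115
  roll 6: 110 = 110
This matches the lower bound, so 6 is optimal.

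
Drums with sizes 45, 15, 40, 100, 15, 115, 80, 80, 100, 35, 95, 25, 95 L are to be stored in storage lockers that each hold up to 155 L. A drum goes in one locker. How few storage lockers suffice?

7

Total = 115 + 100 + 100 + 95 + 95 + 80 + 80 + 45 + 40 + 35 + 25 + 15 + 15 = 840 L.
Lower bound: ⌈840/155⌉ = 6 storage lockers.
Also, 7 drums each exceed 155/2 L, and no two of those can share a locker, so at least 7 storage lockers are needed.
A packing using 7 storage lockers:
  locker 1: 115 + 40 = 155
  locker 2: 100 + 45 = 145
  locker 3: 100 + 35 + 15 = 150
  locker 4: 95 + 25 + 15 = 135
  locker 5: 95 = 95
  locker 6: 80 = 80
  locker 7: 80 = 80
This matches the lower bound, so 7 is optimal.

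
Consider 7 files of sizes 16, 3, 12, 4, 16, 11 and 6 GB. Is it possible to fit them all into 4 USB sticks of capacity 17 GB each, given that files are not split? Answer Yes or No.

No

Total = 68 GB; ⌈68/17⌉ = 4.
The bound of 4 does not rule out 4, but exhaustive search shows no assignment into 4 USB sticks of capacity 17 GB exists — the minimum is 5.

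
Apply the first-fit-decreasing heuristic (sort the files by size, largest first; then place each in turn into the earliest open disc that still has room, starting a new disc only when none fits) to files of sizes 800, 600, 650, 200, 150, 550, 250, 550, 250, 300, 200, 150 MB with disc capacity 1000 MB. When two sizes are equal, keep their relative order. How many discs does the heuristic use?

Sorted descending: 800, 650, 600, 550, 550, 300, 250, 250, 200, 200, 150, 150.
  800 → disc 1 (new)  [load 800/1000]
  650 → disc 2 (new)  [load 650/1000]
  600 → disc 3 (new)  [load 600/1000]
  550 → disc 4 (new)  [load 550/1000]
  550 → disc 5 (new)  [load 550/1000]
  300 → disc 2  [load 950/1000]
  250 → disc 3  [load 850/1000]
  250 → disc 4  [load 800/1000]
  200 → disc 1  [load 1000/1000]
  200 → disc 4  [load 1000/1000]
  150 → disc 3  [load 1000/1000]
  150 → disc 5  [load 700/1000]
5 discs opened.

5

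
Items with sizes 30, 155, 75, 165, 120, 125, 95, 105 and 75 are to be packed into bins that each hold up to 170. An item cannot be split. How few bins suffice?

7

Total = 165 + 155 + 125 + 120 + 105 + 95 + 75 + 75 + 30 = 945.
Lower bound: ⌈945/170⌉ = 6 bins.
A packing using 7 bins:
  bin 1: 165 = 165
  bin 2: 155 = 155
  bin 3: 125 + 30 = 155
  bin 4: 120 = 120
  bin 5: 105 = 105
  bin 6: 95 + 75 = 170
  bin 7: 75 = 75
No arrangement into 6 bins stays within capacity, so 7 is optimal.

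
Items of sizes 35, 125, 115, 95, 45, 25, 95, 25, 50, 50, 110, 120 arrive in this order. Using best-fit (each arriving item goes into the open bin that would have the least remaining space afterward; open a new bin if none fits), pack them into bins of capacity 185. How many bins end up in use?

6

  35 → bin 1 (new)  [load 35/185]
  125 → bin 1  [load 160/185]
  115 → bin 2 (new)  [load 115/185]
  95 → bin 3 (new)  [load 95/185]
  45 → bin 2  [load 160/185]
  25 → bin 1  [load 185/185]
  95 → bin 4 (new)  [load 95/185]
  25 → bin 2  [load 185/185]
  50 → bin 3  [load 145/185]
  50 → bin 4  [load 145/185]
  110 → bin 5 (new)  [load 110/185]
  120 → bin 6 (new)  [load 120/185]
6 bins opened.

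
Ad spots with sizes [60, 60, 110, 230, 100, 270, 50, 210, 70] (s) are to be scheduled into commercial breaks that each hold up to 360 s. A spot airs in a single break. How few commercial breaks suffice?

Total = 270 + 230 + 210 + 110 + 100 + 70 + 60 + 60 + 50 = 1160 s.
Lower bound: ⌈1160/360⌉ = 4 commercial breaks.
A packing using 4 commercial breaks:
  break 1: 270 + 70 = 340
  break 2: 230 + 110 = 340
  break 3: 210 + 100 + 50 = 360
  break 4: 60 + 60 = 120
This matches the lower bound, so 4 is optimal.

4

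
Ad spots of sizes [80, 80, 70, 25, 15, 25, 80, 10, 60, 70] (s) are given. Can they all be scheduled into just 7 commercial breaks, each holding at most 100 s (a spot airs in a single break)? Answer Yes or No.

A valid assignment using 6 commercial breaks:
  break 1: 80 + 15 = 95
  break 2: 80 + 10 = 90
  break 3: 80 = 80
  break 4: 70 + 25 = 95
  break 5: 70 + 25 = 95
  break 6: 60 = 60
That uses only 6 ≤ 7, so 7 commercial breaks are enough.

Yes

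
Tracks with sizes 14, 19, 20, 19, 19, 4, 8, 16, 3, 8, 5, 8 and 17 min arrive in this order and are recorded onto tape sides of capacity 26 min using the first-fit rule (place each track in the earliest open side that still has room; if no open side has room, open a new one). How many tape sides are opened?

  14 → side 1 (new)  [load 14/26]
  19 → side 2 (new)  [load 19/26]
  20 → side 3 (new)  [load 20/26]
  19 → side 4 (new)  [load 19/26]
  19 → side 5 (new)  [load 19/26]
  4 → side 1  [load 18/26]
  8 → side 1  [load 26/26]
  16 → side 6 (new)  [load 16/26]
  3 → side 2  [load 22/26]
  8 → side 6  [load 24/26]
  5 → side 3  [load 25/26]
  8 → side 7 (new)  [load 8/26]
  17 → side 7  [load 25/26]
7 tape sides opened.

7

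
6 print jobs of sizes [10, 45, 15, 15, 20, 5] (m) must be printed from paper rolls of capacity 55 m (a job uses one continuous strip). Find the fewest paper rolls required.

2

Total = 45 + 20 + 15 + 15 + 10 + 5 = 110 m.
Lower bound: ⌈110/55⌉ = 2 paper rolls.
A packing using 2 paper rolls:
  roll 1: 45 + 10 = 55
  roll 2: 20 + 15 + 15 + 5 = 55
This matches the lower bound, so 2 is optimal.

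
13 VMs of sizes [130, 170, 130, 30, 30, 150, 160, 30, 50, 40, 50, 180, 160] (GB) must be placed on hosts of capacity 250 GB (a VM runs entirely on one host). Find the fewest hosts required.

Total = 180 + 170 + 160 + 160 + 150 + 130 + 130 + 50 + 50 + 40 + 30 + 30 + 30 = 1310 GB.
Lower bound: ⌈1310/250⌉ = 6 hosts.
Also, 7 VMs each exceed 125 GB, and no two of those can share a host, so at least 7 hosts are needed.
A packing using 7 hosts:
  host 1: 180 + 50 = 230
  host 2: 170 + 50 + 30 = 250
  host 3: 160 + 40 + 30 = 230
  host 4: 160 + 30 = 190
  host 5: 150 = 150
  host 6: 130 = 130
  host 7: 130 = 130
This matches the lower bound, so 7 is optimal.

7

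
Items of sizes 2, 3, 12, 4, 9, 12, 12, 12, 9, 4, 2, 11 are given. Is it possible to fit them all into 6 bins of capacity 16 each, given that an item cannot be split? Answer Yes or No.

Total = 92; ⌈92/16⌉ = 6.
7 items each exceed half the capacity and cannot share a bin, forcing at least 7 bins.
At least 7 bins are required, but only 6 are allowed.

No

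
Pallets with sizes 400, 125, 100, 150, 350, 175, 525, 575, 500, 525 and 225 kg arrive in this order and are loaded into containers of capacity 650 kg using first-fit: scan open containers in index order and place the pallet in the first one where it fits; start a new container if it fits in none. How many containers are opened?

7

  400 → container 1 (new)  [load 400/650]
  125 → container 1  [load 525/650]
  100 → container 1  [load 625/650]
  150 → container 2 (new)  [load 150/650]
  350 → container 2  [load 500/650]
  175 → container 3 (new)  [load 175/650]
  525 → container 4 (new)  [load 525/650]
  575 → container 5 (new)  [load 575/650]
  500 → container 6 (new)  [load 500/650]
  525 → container 7 (new)  [load 525/650]
  225 → container 3  [load 400/650]
7 containers opened.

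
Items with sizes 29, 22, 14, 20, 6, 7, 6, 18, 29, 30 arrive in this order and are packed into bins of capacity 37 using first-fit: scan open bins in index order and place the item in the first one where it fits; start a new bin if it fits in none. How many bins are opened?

6

  29 → bin 1 (new)  [load 29/37]
  22 → bin 2 (new)  [load 22/37]
  14 → bin 2  [load 36/37]
  20 → bin 3 (new)  [load 20/37]
  6 → bin 1  [load 35/37]
  7 → bin 3  [load 27/37]
  6 → bin 3  [load 33/37]
  18 → bin 4 (new)  [load 18/37]
  29 → bin 5 (new)  [load 29/37]
  30 → bin 6 (new)  [load 30/37]
6 bins opened.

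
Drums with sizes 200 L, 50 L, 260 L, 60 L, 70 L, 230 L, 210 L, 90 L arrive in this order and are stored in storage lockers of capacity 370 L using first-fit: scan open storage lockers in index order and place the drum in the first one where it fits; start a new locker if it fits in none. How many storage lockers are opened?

4

  200 → locker 1 (new)  [load 200/370]
  50 → locker 1  [load 250/370]
  260 → locker 2 (new)  [load 260/370]
  60 → locker 1  [load 310/370]
  70 → locker 2  [load 330/370]
  230 → locker 3 (new)  [load 230/370]
  210 → locker 4 (new)  [load 210/370]
  90 → locker 3  [load 320/370]
4 storage lockers opened.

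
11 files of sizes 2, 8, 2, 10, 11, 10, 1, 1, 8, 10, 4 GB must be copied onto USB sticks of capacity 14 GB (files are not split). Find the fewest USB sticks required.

Total = 11 + 10 + 10 + 10 + 8 + 8 + 4 + 2 + 2 + 1 + 1 = 67 GB.
Lower bound: ⌈67/14⌉ = 5 USB sticks.
Also, 6 files each exceed 7 GB, and no two of those can share a USB stick, so at least 6 USB sticks are needed.
A packing using 6 USB sticks:
  USB stick 1: 11 + 2 + 1 = 14
  USB stick 2: 10 + 4 = 14
  USB stick 3: 10 + 2 + 1 = 13
  USB stick 4: 10 = 10
  USB stick 5: 8 = 8
  USB stick 6: 8 = 8
This matches the lower bound, so 6 is optimal.

6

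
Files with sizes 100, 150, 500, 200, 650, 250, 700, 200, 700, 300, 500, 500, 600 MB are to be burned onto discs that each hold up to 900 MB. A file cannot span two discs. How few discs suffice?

7

Total = 700 + 700 + 650 + 600 + 500 + 500 + 500 + 300 + 250 + 200 + 200 + 150 + 100 = 5350 MB.
Lower bound: ⌈5350/900⌉ = 6 discs.
Also, 7 files each exceed 450 MB, and no two of those can share a disc, so at least 7 discs are needed.
A packing using 7 discs:
  disc 1: 700 + 200 = 900
  disc 2: 700 + 200 = 900
  disc 3: 650 + 250 = 900
  disc 4: 600 + 300 = 900
  disc 5: 500 + 150 + 100 = 750
  disc 6: 500 = 500
  disc 7: 500 = 500
This matches the lower bound, so 7 is optimal.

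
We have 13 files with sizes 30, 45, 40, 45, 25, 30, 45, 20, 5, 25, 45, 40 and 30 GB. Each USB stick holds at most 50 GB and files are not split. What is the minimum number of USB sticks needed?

10

Total = 45 + 45 + 45 + 45 + 40 + 40 + 30 + 30 + 30 + 25 + 25 + 20 + 5 = 425 GB.
Lower bound: ⌈425/50⌉ = 9 USB sticks.
A packing using 10 USB sticks:
  USB stick 1: 45 + 5 = 50
  USB stick 2: 45 = 45
  USB stick 3: 45 = 45
  USB stick 4: 45 = 45
  USB stick 5: 40 = 40
  USB stick 6: 40 = 40
  USB stick 7: 30 + 20 = 50
  USB stick 8: 30 = 30
  USB stick 9: 30 = 30
  USB stick 10: 25 + 25 = 50
No arrangement into 9 USB sticks stays within capacity, so 10 is optimal.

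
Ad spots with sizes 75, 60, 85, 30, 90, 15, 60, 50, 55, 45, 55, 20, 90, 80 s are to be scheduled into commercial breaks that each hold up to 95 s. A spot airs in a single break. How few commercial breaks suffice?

Total = 90 + 90 + 85 + 80 + 75 + 60 + 60 + 55 + 55 + 50 + 45 + 30 + 20 + 15 = 810 s.
Lower bound: ⌈810/95⌉ = 9 commercial breaks.
Also, 10 ad spots each exceed 95/2 s, and no two of those can share a break, so at least 10 commercial breaks are needed.
A packing using 10 commercial breaks:
  break 1: 90 = 90
  break 2: 90 = 90
  break 3: 85 = 85
  break 4: 80 + 15 = 95
  break 5: 75 + 20 = 95
  break 6: 60 + 30 = 90
  break 7: 60 = 60
  break 8: 55 = 55
  break 9: 55 = 55
  break 10: 50 + 45 = 95
This matches the lower bound, so 10 is optimal.

10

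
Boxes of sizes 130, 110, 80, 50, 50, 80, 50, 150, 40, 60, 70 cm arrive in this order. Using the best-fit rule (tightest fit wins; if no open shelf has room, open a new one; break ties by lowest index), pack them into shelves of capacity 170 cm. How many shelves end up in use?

  130 → shelf 1 (new)  [load 130/170]
  110 → shelf 2 (new)  [load 110/170]
  80 → shelf 3 (new)  [load 80/170]
  50 → shelf 2  [load 160/170]
  50 → shelf 3  [load 130/170]
  80 → shelf 4 (new)  [load 80/170]
  50 → shelf 4  [load 130/170]
  150 → shelf 5 (new)  [load 150/170]
  40 → shelf 1  [load 170/170]
  60 → shelf 6 (new)  [load 60/170]
  70 → shelf 6  [load 130/170]
6 shelves opened.

6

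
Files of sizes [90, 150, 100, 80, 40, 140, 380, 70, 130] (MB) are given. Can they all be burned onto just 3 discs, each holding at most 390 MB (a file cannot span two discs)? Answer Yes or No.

No

Total = 1180 MB; ⌈1180/390⌉ = 4.
At least 4 discs are required, but only 3 are allowed.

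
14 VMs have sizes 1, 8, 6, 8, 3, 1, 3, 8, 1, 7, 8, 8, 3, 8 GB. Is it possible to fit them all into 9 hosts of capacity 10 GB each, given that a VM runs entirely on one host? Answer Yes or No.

A valid assignment using 9 hosts:
  host 1: 8 + 1 + 1 = 10
  host 2: 8 + 1 = 9
  host 3: 8 = 8
  host 4: 8 = 8
  host 5: 8 = 8
  host 6: 8 = 8
  host 7: 7 + 3 = 10
  host 8: 6 + 3 = 9
  host 9: 3 = 3
Every load is within 10 GB, so 9 hosts suffice.

Yes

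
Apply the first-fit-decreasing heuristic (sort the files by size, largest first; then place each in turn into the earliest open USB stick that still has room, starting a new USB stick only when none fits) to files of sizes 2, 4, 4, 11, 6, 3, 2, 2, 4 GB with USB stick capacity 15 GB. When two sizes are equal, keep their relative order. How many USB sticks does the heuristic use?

Sorted descending: 11, 6, 4, 4, 4, 3, 2, 2, 2.
  11 → USB stick 1 (new)  [load 11/15]
  6 → USB stick 2 (new)  [load 6/15]
  4 → USB stick 1  [load 15/15]
  4 → USB stick 2  [load 10/15]
  4 → USB stick 2  [load 14/15]
  3 → USB stick 3 (new)  [load 3/15]
  2 → USB stick 3  [load 5/15]
  2 → USB stick 3  [load 7/15]
  2 → USB stick 3  [load 9/15]
3 USB sticks opened.

3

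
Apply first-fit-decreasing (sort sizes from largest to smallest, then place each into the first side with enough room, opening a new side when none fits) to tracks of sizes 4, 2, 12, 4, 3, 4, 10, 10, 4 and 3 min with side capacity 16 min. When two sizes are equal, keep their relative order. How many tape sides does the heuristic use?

Sorted descending: 12, 10, 10, 4, 4, 4, 4, 3, 3, 2.
  12 → side 1 (new)  [load 12/16]
  10 → side 2 (new)  [load 10/16]
  10 → side 3 (new)  [load 10/16]
  4 → side 1  [load 16/16]
  4 → side 2  [load 14/16]
  4 → side 3  [load 14/16]
  4 → side 4 (new)  [load 4/16]
  3 → side 4  [load 7/16]
  3 → side 4  [load 10/16]
  2 → side 2  [load 16/16]
4 tape sides opened.

4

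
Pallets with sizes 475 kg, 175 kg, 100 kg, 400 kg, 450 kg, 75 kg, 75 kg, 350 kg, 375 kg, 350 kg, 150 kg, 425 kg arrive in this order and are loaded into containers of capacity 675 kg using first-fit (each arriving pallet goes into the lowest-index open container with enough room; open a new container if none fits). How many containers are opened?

  475 → container 1 (new)  [load 475/675]
  175 → container 1  [load 650/675]
  100 → container 2 (new)  [load 100/675]
  400 → container 2  [load 500/675]
  450 → container 3 (new)  [load 450/675]
  75 → container 2  [load 575/675]
  75 → container 2  [load 650/675]
  350 → container 4 (new)  [load 350/675]
  375 → container 5 (new)  [load 375/675]
  350 → container 6 (new)  [load 350/675]
  150 → container 3  [load 600/675]
  425 → container 7 (new)  [load 425/675]
7 containers opened.

7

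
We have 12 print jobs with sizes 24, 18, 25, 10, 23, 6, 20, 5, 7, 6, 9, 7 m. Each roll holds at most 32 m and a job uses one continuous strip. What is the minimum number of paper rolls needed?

6

Total = 25 + 24 + 23 + 20 + 18 + 10 + 9 + 7 + 7 + 6 + 6 + 5 = 160 m.
Lower bound: ⌈160/32⌉ = 5 paper rolls.
A packing using 6 paper rolls:
  roll 1: 25 + 7 = 32
  roll 2: 24 + 7 = 31
  roll 3: 23 + 9 = 32
  roll 4: 20 + 10 = 30
  roll 5: 18 + 6 + 6 = 30
  roll 6: 5 = 5
No arrangement into 5 paper rolls stays within capacity, so 6 is optimal.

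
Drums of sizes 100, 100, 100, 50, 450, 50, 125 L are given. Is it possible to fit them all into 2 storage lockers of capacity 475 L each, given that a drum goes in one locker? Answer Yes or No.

Total = 975 L; ⌈975/475⌉ = 3.
At least 3 storage lockers are required, but only 2 are allowed.

No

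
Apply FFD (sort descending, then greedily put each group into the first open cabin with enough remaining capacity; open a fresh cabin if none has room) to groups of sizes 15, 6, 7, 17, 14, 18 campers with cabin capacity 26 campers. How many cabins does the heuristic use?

Sorted descending: 18, 17, 15, 14, 7, 6.
  18 → cabin 1 (new)  [load 18/26]
  17 → cabin 2 (new)  [load 17/26]
  15 → cabin 3 (new)  [load 15/26]
  14 → cabin 4 (new)  [load 14/26]
  7 → cabin 1  [load 25/26]
  6 → cabin 2  [load 23/26]
4 cabins opened.

4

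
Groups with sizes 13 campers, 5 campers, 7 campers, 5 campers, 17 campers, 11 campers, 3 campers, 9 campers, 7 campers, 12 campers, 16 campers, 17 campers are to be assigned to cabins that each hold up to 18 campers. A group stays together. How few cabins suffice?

Total = 17 + 17 + 16 + 13 + 12 + 11 + 9 + 7 + 7 + 5 + 5 + 3 = 122 campers.
Lower bound: ⌈122/18⌉ = 7 cabins.
A packing using 8 cabins:
  cabin 1: 17 = 17
  cabin 2: 17 = 17
  cabin 3: 16 = 16
  cabin 4: 13 + 5 = 18
  cabin 5: 12 + 5 = 17
  cabin 6: 11 + 7 = 18
  cabin 7: 9 + 7 = 16
  cabin 8: 3 = 3
No arrangement into 7 cabins stays within capacity, so 8 is optimal.

8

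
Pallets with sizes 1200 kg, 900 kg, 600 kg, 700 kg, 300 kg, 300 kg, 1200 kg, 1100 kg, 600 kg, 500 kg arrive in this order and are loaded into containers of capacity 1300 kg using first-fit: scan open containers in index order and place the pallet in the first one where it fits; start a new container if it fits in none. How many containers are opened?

  1200 → container 1 (new)  [load 1200/1300]
  900 → container 2 (new)  [load 900/1300]
  600 → container 3 (new)  [load 600/1300]
  700 → container 3  [load 1300/1300]
  300 → container 2  [load 1200/1300]
  300 → container 4 (new)  [load 300/1300]
  1200 → container 5 (new)  [load 1200/1300]
  1100 → container 6 (new)  [load 1100/1300]
  600 → container 4  [load 900/1300]
  500 → container 7 (new)  [load 500/1300]
7 containers opened.

7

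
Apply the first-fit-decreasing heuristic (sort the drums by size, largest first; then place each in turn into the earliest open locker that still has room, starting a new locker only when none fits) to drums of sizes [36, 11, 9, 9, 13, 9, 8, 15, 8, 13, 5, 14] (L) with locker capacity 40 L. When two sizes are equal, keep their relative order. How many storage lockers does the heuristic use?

Sorted descending: 36, 15, 14, 13, 13, 11, 9, 9, 9, 8, 8, 5.
  36 → locker 1 (new)  [load 36/40]
  15 → locker 2 (new)  [load 15/40]
  14 → locker 2  [load 29/40]
  13 → locker 3 (new)  [load 13/40]
  13 → locker 3  [load 26/40]
  11 → locker 2  [load 40/40]
  9 → locker 3  [load 35/40]
  9 → locker 4 (new)  [load 9/40]
  9 → locker 4  [load 18/40]
  8 → locker 4  [load 26/40]
  8 → locker 4  [load 34/40]
  5 → locker 3  [load 40/40]
4 storage lockers opened.

4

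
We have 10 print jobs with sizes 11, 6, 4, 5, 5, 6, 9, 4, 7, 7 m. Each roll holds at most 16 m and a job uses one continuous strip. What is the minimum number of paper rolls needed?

4

Total = 11 + 9 + 7 + 7 + 6 + 6 + 5 + 5 + 4 + 4 = 64 m.
Lower bound: ⌈64/16⌉ = 4 paper rolls.
A packing using 4 paper rolls:
  roll 1: 11 + 5 = 16
  roll 2: 9 + 7 = 16
  roll 3: 7 + 5 + 4 = 16
  roll 4: 6 + 6 + 4 = 16
This matches the lower bound, so 4 is optimal.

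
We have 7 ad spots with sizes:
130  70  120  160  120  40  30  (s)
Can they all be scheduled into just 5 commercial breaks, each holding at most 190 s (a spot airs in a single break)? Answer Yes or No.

A valid assignment using 4 commercial breaks:
  break 1: 160 + 30 = 190
  break 2: 130 + 40 = 170
  break 3: 120 + 70 = 190
  break 4: 120 = 120
That uses only 4 ≤ 5, so 5 commercial breaks are enough.

Yes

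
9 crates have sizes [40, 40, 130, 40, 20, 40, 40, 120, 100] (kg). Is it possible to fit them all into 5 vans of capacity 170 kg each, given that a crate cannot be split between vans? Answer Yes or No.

A valid assignment using 4 vans:
  van 1: 130 + 40 = 170
  van 2: 120 + 40 = 160
  van 3: 100 + 40 + 20 = 160
  van 4: 40 + 40 = 80
That uses only 4 ≤ 5, so 5 vans are enough.

Yes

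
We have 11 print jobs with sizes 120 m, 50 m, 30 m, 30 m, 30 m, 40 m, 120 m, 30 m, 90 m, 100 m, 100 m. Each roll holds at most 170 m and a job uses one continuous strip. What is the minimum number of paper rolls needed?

5

Total = 120 + 120 + 100 + 100 + 90 + 50 + 40 + 30 + 30 + 30 + 30 = 740 m.
Lower bound: ⌈740/170⌉ = 5 paper rolls.
A packing using 5 paper rolls:
  roll 1: 120 + 50 = 170
  roll 2: 120 + 40 = 160
  roll 3: 100 + 30 + 30 = 160
  roll 4: 100 + 30 + 30 = 160
  roll 5: 90 = 90
This matches the lower bound, so 5 is optimal.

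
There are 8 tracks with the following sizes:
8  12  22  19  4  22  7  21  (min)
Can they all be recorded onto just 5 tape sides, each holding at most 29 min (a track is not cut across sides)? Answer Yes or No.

Yes

A valid assignment using 5 tape sides:
  side 1: 22 + 7 = 29
  side 2: 22 + 4 = 26
  side 3: 21 + 8 = 29
  side 4: 19 = 19
  side 5: 12 = 12
Every load is within 29 min, so 5 tape sides suffice.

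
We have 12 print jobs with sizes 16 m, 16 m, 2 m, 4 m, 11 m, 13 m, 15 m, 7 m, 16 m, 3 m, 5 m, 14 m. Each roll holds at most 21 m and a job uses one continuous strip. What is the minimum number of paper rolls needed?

Total = 16 + 16 + 16 + 15 + 14 + 13 + 11 + 7 + 5 + 4 + 3 + 2 = 122 m.
Lower bound: ⌈122/21⌉ = 6 paper rolls.
Also, 7 print jobs each exceed 21/2 m, and no two of those can share a roll, so at least 7 paper rolls are needed.
A packing using 7 paper rolls:
  roll 1: 16 + 5 = 21
  roll 2: 16 + 4 = 20
  roll 3: 16 + 3 + 2 = 21
  roll 4: 15 = 15
  roll 5: 14 + 7 = 21
  roll 6: 13 = 13
  roll 7: 11 = 11
This matches the lower bound, so 7 is optimal.

7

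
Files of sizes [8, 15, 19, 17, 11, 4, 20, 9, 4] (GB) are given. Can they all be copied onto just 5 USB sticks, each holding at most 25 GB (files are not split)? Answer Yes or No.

A valid assignment using 5 USB sticks:
  USB stick 1: 20 + 4 = 24
  USB stick 2: 19 + 4 = 23
  USB stick 3: 17 + 8 = 25
  USB stick 4: 15 + 9 = 24
  USB stick 5: 11 = 11
Every load is within 25 GB, so 5 USB sticks suffice.

Yes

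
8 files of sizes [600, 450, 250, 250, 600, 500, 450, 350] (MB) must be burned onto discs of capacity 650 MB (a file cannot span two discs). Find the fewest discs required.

7

Total = 600 + 600 + 500 + 450 + 450 + 350 + 250 + 250 = 3450 MB.
Lower bound: ⌈3450/650⌉ = 6 discs.
A packing using 7 discs:
  disc 1: 600 = 600
  disc 2: 600 = 600
  disc 3: 500 = 500
  disc 4: 450 = 450
  disc 5: 450 = 450
  disc 6: 350 + 250 = 600
  disc 7: 250 = 250
No arrangement into 6 discs stays within capacity, so 7 is optimal.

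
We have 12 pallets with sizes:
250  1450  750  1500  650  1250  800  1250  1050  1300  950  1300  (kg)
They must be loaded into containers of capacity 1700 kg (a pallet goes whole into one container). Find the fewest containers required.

9

Total = 1500 + 1450 + 1300 + 1300 + 1250 + 1250 + 1050 + 950 + 800 + 750 + 650 + 250 = 12500 kg.
Lower bound: ⌈12500/1700⌉ = 8 containers.
A packing using 9 containers:
  container 1: 1500 = 1500
  container 2: 1450 + 250 = 1700
  container 3: 1300 = 1300
  container 4: 1300 = 1300
  container 5: 1250 = 1250
  container 6: 1250 = 1250
  container 7: 1050 + 650 = 1700
  container 8: 950 + 750 = 1700
  container 9: 800 = 800
No arrangement into 8 containers stays within capacity, so 9 is optimal.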